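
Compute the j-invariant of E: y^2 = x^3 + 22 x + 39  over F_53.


Delta = -16(4 a^3 + 27 b^2) mod 53 = 24
-1728 * (4 a)^3 = -1728 * (4*22)^3 mod 53 = 11
j = 11 * 24^(-1) mod 53 = 38

j = 38 (mod 53)


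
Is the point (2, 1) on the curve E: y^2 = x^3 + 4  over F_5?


Check whether y^2 = x^3 + 0 x + 4 (mod 5) for (x, y) = (2, 1).
LHS: y^2 = 1^2 mod 5 = 1
RHS: x^3 + 0 x + 4 = 2^3 + 0*2 + 4 mod 5 = 2
LHS != RHS

No, not on the curve


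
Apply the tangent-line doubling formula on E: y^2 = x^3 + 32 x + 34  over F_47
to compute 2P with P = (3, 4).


Doubling: s = (3 x1^2 + a) / (2 y1)
s = (3*3^2 + 32) / (2*4) mod 47 = 25
x3 = s^2 - 2 x1 mod 47 = 25^2 - 2*3 = 8
y3 = s (x1 - x3) - y1 mod 47 = 25 * (3 - 8) - 4 = 12

2P = (8, 12)


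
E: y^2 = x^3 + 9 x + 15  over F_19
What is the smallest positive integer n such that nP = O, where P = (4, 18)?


Compute successive multiples of P until we hit O:
  1P = (4, 18)
  2P = (11, 1)
  3P = (13, 12)
  4P = (13, 7)
  5P = (11, 18)
  6P = (4, 1)
  7P = O

ord(P) = 7


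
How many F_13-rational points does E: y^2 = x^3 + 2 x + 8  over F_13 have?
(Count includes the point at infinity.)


For each x in F_13, count y with y^2 = x^3 + 2 x + 8 mod 13:
  x = 5: RHS = 0, y in [0]  -> 1 point(s)
  x = 7: RHS = 1, y in [1, 12]  -> 2 point(s)
  x = 8: RHS = 3, y in [4, 9]  -> 2 point(s)
  x = 9: RHS = 1, y in [1, 12]  -> 2 point(s)
  x = 10: RHS = 1, y in [1, 12]  -> 2 point(s)
  x = 11: RHS = 9, y in [3, 10]  -> 2 point(s)
Affine points: 11. Add the point at infinity: total = 12.

#E(F_13) = 12


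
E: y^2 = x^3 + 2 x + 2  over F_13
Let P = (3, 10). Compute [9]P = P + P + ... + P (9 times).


k = 9 = 1001_2 (binary, LSB first: 1001)
Double-and-add from P = (3, 10):
  bit 0 = 1: acc = O + (3, 10) = (3, 10)
  bit 1 = 0: acc unchanged = (3, 10)
  bit 2 = 0: acc unchanged = (3, 10)
  bit 3 = 1: acc = (3, 10) + (11, 4) = (2, 12)

9P = (2, 12)


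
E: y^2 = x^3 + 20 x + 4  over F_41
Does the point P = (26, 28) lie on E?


Check whether y^2 = x^3 + 20 x + 4 (mod 41) for (x, y) = (26, 28).
LHS: y^2 = 28^2 mod 41 = 5
RHS: x^3 + 20 x + 4 = 26^3 + 20*26 + 4 mod 41 = 19
LHS != RHS

No, not on the curve


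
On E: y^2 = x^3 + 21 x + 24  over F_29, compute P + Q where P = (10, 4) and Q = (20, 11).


P != Q, so use the chord formula.
s = (y2 - y1) / (x2 - x1) = (7) / (10) mod 29 = 21
x3 = s^2 - x1 - x2 mod 29 = 21^2 - 10 - 20 = 5
y3 = s (x1 - x3) - y1 mod 29 = 21 * (10 - 5) - 4 = 14

P + Q = (5, 14)


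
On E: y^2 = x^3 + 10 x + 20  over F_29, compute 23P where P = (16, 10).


k = 23 = 10111_2 (binary, LSB first: 11101)
Double-and-add from P = (16, 10):
  bit 0 = 1: acc = O + (16, 10) = (16, 10)
  bit 1 = 1: acc = (16, 10) + (17, 12) = (0, 22)
  bit 2 = 1: acc = (0, 22) + (19, 14) = (6, 8)
  bit 3 = 0: acc unchanged = (6, 8)
  bit 4 = 1: acc = (6, 8) + (14, 27) = (16, 19)

23P = (16, 19)


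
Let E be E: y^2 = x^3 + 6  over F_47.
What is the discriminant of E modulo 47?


4 a^3 + 27 b^2 = 4*0^3 + 27*6^2 = 0 + 972 = 972
Delta = -16 * (972) = -15552
Delta mod 47 = 5

Delta = 5 (mod 47)


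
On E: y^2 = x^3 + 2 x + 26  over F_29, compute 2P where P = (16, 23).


Doubling: s = (3 x1^2 + a) / (2 y1)
s = (3*16^2 + 2) / (2*23) mod 29 = 18
x3 = s^2 - 2 x1 mod 29 = 18^2 - 2*16 = 2
y3 = s (x1 - x3) - y1 mod 29 = 18 * (16 - 2) - 23 = 26

2P = (2, 26)


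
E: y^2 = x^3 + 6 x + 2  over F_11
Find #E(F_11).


For each x in F_11, count y with y^2 = x^3 + 6 x + 2 mod 11:
  x = 1: RHS = 9, y in [3, 8]  -> 2 point(s)
  x = 2: RHS = 0, y in [0]  -> 1 point(s)
  x = 3: RHS = 3, y in [5, 6]  -> 2 point(s)
  x = 5: RHS = 3, y in [5, 6]  -> 2 point(s)
  x = 6: RHS = 1, y in [1, 10]  -> 2 point(s)
  x = 8: RHS = 1, y in [1, 10]  -> 2 point(s)
  x = 9: RHS = 4, y in [2, 9]  -> 2 point(s)
Affine points: 13. Add the point at infinity: total = 14.

#E(F_11) = 14


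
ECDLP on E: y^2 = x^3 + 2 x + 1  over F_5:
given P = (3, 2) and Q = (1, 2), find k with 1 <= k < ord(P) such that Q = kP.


Enumerate multiples of P until we hit Q = (1, 2):
  1P = (3, 2)
  2P = (0, 1)
  3P = (1, 2)
Match found at i = 3.

k = 3


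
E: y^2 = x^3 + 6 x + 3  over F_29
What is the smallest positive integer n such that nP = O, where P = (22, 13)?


Compute successive multiples of P until we hit O:
  1P = (22, 13)
  2P = (5, 19)
  3P = (24, 15)
  4P = (13, 25)
  5P = (28, 24)
  6P = (17, 1)
  7P = (12, 11)
  8P = (2, 20)
  ... (continuing to 27P)
  27P = O

ord(P) = 27


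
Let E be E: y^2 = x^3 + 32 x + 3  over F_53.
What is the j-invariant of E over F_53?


Delta = -16(4 a^3 + 27 b^2) mod 53 = 39
-1728 * (4 a)^3 = -1728 * (4*32)^3 mod 53 = 1
j = 1 * 39^(-1) mod 53 = 34

j = 34 (mod 53)


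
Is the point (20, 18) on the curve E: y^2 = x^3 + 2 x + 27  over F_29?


Check whether y^2 = x^3 + 2 x + 27 (mod 29) for (x, y) = (20, 18).
LHS: y^2 = 18^2 mod 29 = 5
RHS: x^3 + 2 x + 27 = 20^3 + 2*20 + 27 mod 29 = 5
LHS = RHS

Yes, on the curve


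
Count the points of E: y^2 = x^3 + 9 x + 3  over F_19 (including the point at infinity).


For each x in F_19, count y with y^2 = x^3 + 9 x + 3 mod 19:
  x = 3: RHS = 0, y in [0]  -> 1 point(s)
  x = 6: RHS = 7, y in [8, 11]  -> 2 point(s)
  x = 8: RHS = 17, y in [6, 13]  -> 2 point(s)
  x = 14: RHS = 4, y in [2, 17]  -> 2 point(s)
  x = 15: RHS = 17, y in [6, 13]  -> 2 point(s)
  x = 16: RHS = 6, y in [5, 14]  -> 2 point(s)
Affine points: 11. Add the point at infinity: total = 12.

#E(F_19) = 12


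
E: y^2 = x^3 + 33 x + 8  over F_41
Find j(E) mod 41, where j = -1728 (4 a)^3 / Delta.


Delta = -16(4 a^3 + 27 b^2) mod 41 = 36
-1728 * (4 a)^3 = -1728 * (4*33)^3 mod 41 = 13
j = 13 * 36^(-1) mod 41 = 22

j = 22 (mod 41)


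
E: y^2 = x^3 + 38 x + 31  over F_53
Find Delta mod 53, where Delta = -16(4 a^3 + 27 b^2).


4 a^3 + 27 b^2 = 4*38^3 + 27*31^2 = 219488 + 25947 = 245435
Delta = -16 * (245435) = -3926960
Delta mod 53 = 22

Delta = 22 (mod 53)


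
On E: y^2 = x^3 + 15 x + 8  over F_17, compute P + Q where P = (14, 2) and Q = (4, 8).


P != Q, so use the chord formula.
s = (y2 - y1) / (x2 - x1) = (6) / (7) mod 17 = 13
x3 = s^2 - x1 - x2 mod 17 = 13^2 - 14 - 4 = 15
y3 = s (x1 - x3) - y1 mod 17 = 13 * (14 - 15) - 2 = 2

P + Q = (15, 2)


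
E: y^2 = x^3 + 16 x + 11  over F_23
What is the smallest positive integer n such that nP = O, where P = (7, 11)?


Compute successive multiples of P until we hit O:
  1P = (7, 11)
  2P = (13, 1)
  3P = (16, 4)
  4P = (6, 1)
  5P = (18, 17)
  6P = (4, 22)
  7P = (5, 20)
  8P = (14, 9)
  ... (continuing to 18P)
  18P = O

ord(P) = 18


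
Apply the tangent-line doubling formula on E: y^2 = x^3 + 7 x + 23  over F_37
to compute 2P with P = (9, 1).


Doubling: s = (3 x1^2 + a) / (2 y1)
s = (3*9^2 + 7) / (2*1) mod 37 = 14
x3 = s^2 - 2 x1 mod 37 = 14^2 - 2*9 = 30
y3 = s (x1 - x3) - y1 mod 37 = 14 * (9 - 30) - 1 = 1

2P = (30, 1)


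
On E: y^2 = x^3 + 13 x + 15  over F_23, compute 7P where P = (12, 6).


k = 7 = 111_2 (binary, LSB first: 111)
Double-and-add from P = (12, 6):
  bit 0 = 1: acc = O + (12, 6) = (12, 6)
  bit 1 = 1: acc = (12, 6) + (2, 16) = (10, 15)
  bit 2 = 1: acc = (10, 15) + (4, 4) = (13, 14)

7P = (13, 14)


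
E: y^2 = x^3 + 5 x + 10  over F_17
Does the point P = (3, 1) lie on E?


Check whether y^2 = x^3 + 5 x + 10 (mod 17) for (x, y) = (3, 1).
LHS: y^2 = 1^2 mod 17 = 1
RHS: x^3 + 5 x + 10 = 3^3 + 5*3 + 10 mod 17 = 1
LHS = RHS

Yes, on the curve


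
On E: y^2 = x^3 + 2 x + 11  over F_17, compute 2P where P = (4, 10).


Doubling: s = (3 x1^2 + a) / (2 y1)
s = (3*4^2 + 2) / (2*10) mod 17 = 11
x3 = s^2 - 2 x1 mod 17 = 11^2 - 2*4 = 11
y3 = s (x1 - x3) - y1 mod 17 = 11 * (4 - 11) - 10 = 15

2P = (11, 15)


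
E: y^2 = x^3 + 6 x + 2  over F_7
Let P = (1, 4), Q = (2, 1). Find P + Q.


P != Q, so use the chord formula.
s = (y2 - y1) / (x2 - x1) = (4) / (1) mod 7 = 4
x3 = s^2 - x1 - x2 mod 7 = 4^2 - 1 - 2 = 6
y3 = s (x1 - x3) - y1 mod 7 = 4 * (1 - 6) - 4 = 4

P + Q = (6, 4)


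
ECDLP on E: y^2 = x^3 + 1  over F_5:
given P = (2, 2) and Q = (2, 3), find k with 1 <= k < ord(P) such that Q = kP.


Enumerate multiples of P until we hit Q = (2, 3):
  1P = (2, 2)
  2P = (0, 4)
  3P = (4, 0)
  4P = (0, 1)
  5P = (2, 3)
Match found at i = 5.

k = 5


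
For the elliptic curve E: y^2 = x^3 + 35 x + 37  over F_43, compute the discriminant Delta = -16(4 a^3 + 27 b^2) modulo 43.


4 a^3 + 27 b^2 = 4*35^3 + 27*37^2 = 171500 + 36963 = 208463
Delta = -16 * (208463) = -3335408
Delta mod 43 = 16

Delta = 16 (mod 43)


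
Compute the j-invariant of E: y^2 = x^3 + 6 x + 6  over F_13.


Delta = -16(4 a^3 + 27 b^2) mod 13 = 4
-1728 * (4 a)^3 = -1728 * (4*6)^3 mod 13 = 5
j = 5 * 4^(-1) mod 13 = 11

j = 11 (mod 13)


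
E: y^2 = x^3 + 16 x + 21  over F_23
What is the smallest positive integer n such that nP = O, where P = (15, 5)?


Compute successive multiples of P until we hit O:
  1P = (15, 5)
  2P = (19, 13)
  3P = (16, 16)
  4P = (21, 21)
  5P = (12, 3)
  6P = (22, 21)
  7P = (10, 13)
  8P = (7, 19)
  ... (continuing to 22P)
  22P = O

ord(P) = 22


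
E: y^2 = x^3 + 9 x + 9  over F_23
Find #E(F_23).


For each x in F_23, count y with y^2 = x^3 + 9 x + 9 mod 23:
  x = 0: RHS = 9, y in [3, 20]  -> 2 point(s)
  x = 2: RHS = 12, y in [9, 14]  -> 2 point(s)
  x = 5: RHS = 18, y in [8, 15]  -> 2 point(s)
  x = 6: RHS = 3, y in [7, 16]  -> 2 point(s)
  x = 7: RHS = 1, y in [1, 22]  -> 2 point(s)
  x = 8: RHS = 18, y in [8, 15]  -> 2 point(s)
  x = 10: RHS = 18, y in [8, 15]  -> 2 point(s)
  x = 11: RHS = 13, y in [6, 17]  -> 2 point(s)
  x = 13: RHS = 0, y in [0]  -> 1 point(s)
  x = 14: RHS = 4, y in [2, 21]  -> 2 point(s)
  x = 15: RHS = 0, y in [0]  -> 1 point(s)
  x = 18: RHS = 0, y in [0]  -> 1 point(s)
  x = 19: RHS = 1, y in [1, 22]  -> 2 point(s)
  x = 20: RHS = 1, y in [1, 22]  -> 2 point(s)
  x = 21: RHS = 6, y in [11, 12]  -> 2 point(s)
Affine points: 27. Add the point at infinity: total = 28.

#E(F_23) = 28


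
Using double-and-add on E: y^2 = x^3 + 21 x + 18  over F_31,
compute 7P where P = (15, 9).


k = 7 = 111_2 (binary, LSB first: 111)
Double-and-add from P = (15, 9):
  bit 0 = 1: acc = O + (15, 9) = (15, 9)
  bit 1 = 1: acc = (15, 9) + (15, 22) = O
  bit 2 = 1: acc = O + (15, 9) = (15, 9)

7P = (15, 9)


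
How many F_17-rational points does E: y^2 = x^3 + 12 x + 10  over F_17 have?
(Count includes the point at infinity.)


For each x in F_17, count y with y^2 = x^3 + 12 x + 10 mod 17:
  x = 2: RHS = 8, y in [5, 12]  -> 2 point(s)
  x = 5: RHS = 8, y in [5, 12]  -> 2 point(s)
  x = 6: RHS = 9, y in [3, 14]  -> 2 point(s)
  x = 10: RHS = 8, y in [5, 12]  -> 2 point(s)
  x = 13: RHS = 0, y in [0]  -> 1 point(s)
  x = 14: RHS = 15, y in [7, 10]  -> 2 point(s)
Affine points: 11. Add the point at infinity: total = 12.

#E(F_17) = 12


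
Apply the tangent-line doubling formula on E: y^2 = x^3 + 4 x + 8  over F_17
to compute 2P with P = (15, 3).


Doubling: s = (3 x1^2 + a) / (2 y1)
s = (3*15^2 + 4) / (2*3) mod 17 = 14
x3 = s^2 - 2 x1 mod 17 = 14^2 - 2*15 = 13
y3 = s (x1 - x3) - y1 mod 17 = 14 * (15 - 13) - 3 = 8

2P = (13, 8)


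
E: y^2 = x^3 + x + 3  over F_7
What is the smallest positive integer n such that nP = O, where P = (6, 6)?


Compute successive multiples of P until we hit O:
  1P = (6, 6)
  2P = (6, 1)
  3P = O

ord(P) = 3


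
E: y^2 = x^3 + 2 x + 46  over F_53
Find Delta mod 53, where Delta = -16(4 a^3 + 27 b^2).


4 a^3 + 27 b^2 = 4*2^3 + 27*46^2 = 32 + 57132 = 57164
Delta = -16 * (57164) = -914624
Delta mod 53 = 50

Delta = 50 (mod 53)


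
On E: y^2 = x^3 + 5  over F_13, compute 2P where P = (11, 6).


k = 2 = 10_2 (binary, LSB first: 01)
Double-and-add from P = (11, 6):
  bit 0 = 0: acc unchanged = O
  bit 1 = 1: acc = O + (5, 0) = (5, 0)

2P = (5, 0)


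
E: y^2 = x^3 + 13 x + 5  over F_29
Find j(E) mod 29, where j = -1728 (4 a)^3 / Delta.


Delta = -16(4 a^3 + 27 b^2) mod 29 = 1
-1728 * (4 a)^3 = -1728 * (4*13)^3 mod 29 = 18
j = 18 * 1^(-1) mod 29 = 18

j = 18 (mod 29)


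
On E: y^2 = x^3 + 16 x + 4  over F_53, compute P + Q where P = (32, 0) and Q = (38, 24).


P != Q, so use the chord formula.
s = (y2 - y1) / (x2 - x1) = (24) / (6) mod 53 = 4
x3 = s^2 - x1 - x2 mod 53 = 4^2 - 32 - 38 = 52
y3 = s (x1 - x3) - y1 mod 53 = 4 * (32 - 52) - 0 = 26

P + Q = (52, 26)


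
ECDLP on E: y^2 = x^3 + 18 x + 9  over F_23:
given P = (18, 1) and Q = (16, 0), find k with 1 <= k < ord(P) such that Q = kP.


Enumerate multiples of P until we hit Q = (16, 0):
  1P = (18, 1)
  2P = (16, 0)
Match found at i = 2.

k = 2


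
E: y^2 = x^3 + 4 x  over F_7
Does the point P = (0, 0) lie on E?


Check whether y^2 = x^3 + 4 x + 0 (mod 7) for (x, y) = (0, 0).
LHS: y^2 = 0^2 mod 7 = 0
RHS: x^3 + 4 x + 0 = 0^3 + 4*0 + 0 mod 7 = 0
LHS = RHS

Yes, on the curve


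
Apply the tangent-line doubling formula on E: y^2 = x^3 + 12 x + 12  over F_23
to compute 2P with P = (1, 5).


Doubling: s = (3 x1^2 + a) / (2 y1)
s = (3*1^2 + 12) / (2*5) mod 23 = 13
x3 = s^2 - 2 x1 mod 23 = 13^2 - 2*1 = 6
y3 = s (x1 - x3) - y1 mod 23 = 13 * (1 - 6) - 5 = 22

2P = (6, 22)


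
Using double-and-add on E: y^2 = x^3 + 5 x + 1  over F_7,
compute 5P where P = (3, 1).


k = 5 = 101_2 (binary, LSB first: 101)
Double-and-add from P = (3, 1):
  bit 0 = 1: acc = O + (3, 1) = (3, 1)
  bit 1 = 0: acc unchanged = (3, 1)
  bit 2 = 1: acc = (3, 1) + (5, 5) = (3, 6)

5P = (3, 6)


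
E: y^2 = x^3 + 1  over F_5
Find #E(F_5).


For each x in F_5, count y with y^2 = x^3 + 0 x + 1 mod 5:
  x = 0: RHS = 1, y in [1, 4]  -> 2 point(s)
  x = 2: RHS = 4, y in [2, 3]  -> 2 point(s)
  x = 4: RHS = 0, y in [0]  -> 1 point(s)
Affine points: 5. Add the point at infinity: total = 6.

#E(F_5) = 6


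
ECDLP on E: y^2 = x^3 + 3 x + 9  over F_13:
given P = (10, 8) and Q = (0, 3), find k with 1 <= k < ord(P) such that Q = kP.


Enumerate multiples of P until we hit Q = (0, 3):
  1P = (10, 8)
  2P = (2, 7)
  3P = (0, 3)
Match found at i = 3.

k = 3


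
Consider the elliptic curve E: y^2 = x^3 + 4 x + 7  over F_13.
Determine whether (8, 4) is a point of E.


Check whether y^2 = x^3 + 4 x + 7 (mod 13) for (x, y) = (8, 4).
LHS: y^2 = 4^2 mod 13 = 3
RHS: x^3 + 4 x + 7 = 8^3 + 4*8 + 7 mod 13 = 5
LHS != RHS

No, not on the curve


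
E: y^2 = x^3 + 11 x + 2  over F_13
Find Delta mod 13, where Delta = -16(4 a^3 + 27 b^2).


4 a^3 + 27 b^2 = 4*11^3 + 27*2^2 = 5324 + 108 = 5432
Delta = -16 * (5432) = -86912
Delta mod 13 = 6

Delta = 6 (mod 13)


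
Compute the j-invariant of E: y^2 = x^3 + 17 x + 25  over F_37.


Delta = -16(4 a^3 + 27 b^2) mod 37 = 20
-1728 * (4 a)^3 = -1728 * (4*17)^3 mod 37 = 29
j = 29 * 20^(-1) mod 37 = 7

j = 7 (mod 37)


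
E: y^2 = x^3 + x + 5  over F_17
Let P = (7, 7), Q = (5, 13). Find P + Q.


P != Q, so use the chord formula.
s = (y2 - y1) / (x2 - x1) = (6) / (15) mod 17 = 14
x3 = s^2 - x1 - x2 mod 17 = 14^2 - 7 - 5 = 14
y3 = s (x1 - x3) - y1 mod 17 = 14 * (7 - 14) - 7 = 14

P + Q = (14, 14)


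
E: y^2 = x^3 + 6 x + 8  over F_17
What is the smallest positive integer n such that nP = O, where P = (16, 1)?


Compute successive multiples of P until we hit O:
  1P = (16, 1)
  2P = (1, 7)
  3P = (9, 3)
  4P = (7, 11)
  5P = (3, 11)
  6P = (0, 5)
  7P = (0, 12)
  8P = (3, 6)
  ... (continuing to 13P)
  13P = O

ord(P) = 13


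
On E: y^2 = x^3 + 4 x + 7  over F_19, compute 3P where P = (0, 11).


k = 3 = 11_2 (binary, LSB first: 11)
Double-and-add from P = (0, 11):
  bit 0 = 1: acc = O + (0, 11) = (0, 11)
  bit 1 = 1: acc = (0, 11) + (6, 0) = (0, 8)

3P = (0, 8)


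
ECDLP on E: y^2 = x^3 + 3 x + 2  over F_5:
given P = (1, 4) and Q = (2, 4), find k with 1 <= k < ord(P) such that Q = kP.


Enumerate multiples of P until we hit Q = (2, 4):
  1P = (1, 4)
  2P = (2, 4)
Match found at i = 2.

k = 2


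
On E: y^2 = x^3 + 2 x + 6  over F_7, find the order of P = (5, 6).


Compute successive multiples of P until we hit O:
  1P = (5, 6)
  2P = (4, 1)
  3P = (2, 2)
  4P = (1, 4)
  5P = (3, 2)
  6P = (3, 5)
  7P = (1, 3)
  8P = (2, 5)
  ... (continuing to 11P)
  11P = O

ord(P) = 11


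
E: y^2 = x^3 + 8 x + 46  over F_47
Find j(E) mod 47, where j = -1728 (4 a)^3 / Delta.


Delta = -16(4 a^3 + 27 b^2) mod 47 = 29
-1728 * (4 a)^3 = -1728 * (4*8)^3 mod 47 = 5
j = 5 * 29^(-1) mod 47 = 18

j = 18 (mod 47)


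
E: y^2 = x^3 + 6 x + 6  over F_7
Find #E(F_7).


For each x in F_7, count y with y^2 = x^3 + 6 x + 6 mod 7:
  x = 3: RHS = 2, y in [3, 4]  -> 2 point(s)
  x = 5: RHS = 0, y in [0]  -> 1 point(s)
Affine points: 3. Add the point at infinity: total = 4.

#E(F_7) = 4


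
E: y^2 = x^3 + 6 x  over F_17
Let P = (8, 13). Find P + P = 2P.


Doubling: s = (3 x1^2 + a) / (2 y1)
s = (3*8^2 + 6) / (2*13) mod 17 = 5
x3 = s^2 - 2 x1 mod 17 = 5^2 - 2*8 = 9
y3 = s (x1 - x3) - y1 mod 17 = 5 * (8 - 9) - 13 = 16

2P = (9, 16)


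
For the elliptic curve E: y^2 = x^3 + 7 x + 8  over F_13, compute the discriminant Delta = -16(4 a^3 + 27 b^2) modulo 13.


4 a^3 + 27 b^2 = 4*7^3 + 27*8^2 = 1372 + 1728 = 3100
Delta = -16 * (3100) = -49600
Delta mod 13 = 8

Delta = 8 (mod 13)


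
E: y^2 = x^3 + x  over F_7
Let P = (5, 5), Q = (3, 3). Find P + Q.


P != Q, so use the chord formula.
s = (y2 - y1) / (x2 - x1) = (5) / (5) mod 7 = 1
x3 = s^2 - x1 - x2 mod 7 = 1^2 - 5 - 3 = 0
y3 = s (x1 - x3) - y1 mod 7 = 1 * (5 - 0) - 5 = 0

P + Q = (0, 0)


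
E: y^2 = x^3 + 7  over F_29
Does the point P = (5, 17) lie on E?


Check whether y^2 = x^3 + 0 x + 7 (mod 29) for (x, y) = (5, 17).
LHS: y^2 = 17^2 mod 29 = 28
RHS: x^3 + 0 x + 7 = 5^3 + 0*5 + 7 mod 29 = 16
LHS != RHS

No, not on the curve


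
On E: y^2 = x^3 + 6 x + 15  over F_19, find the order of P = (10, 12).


Compute successive multiples of P until we hit O:
  1P = (10, 12)
  2P = (6, 1)
  3P = (7, 1)
  4P = (7, 18)
  5P = (6, 18)
  6P = (10, 7)
  7P = O

ord(P) = 7


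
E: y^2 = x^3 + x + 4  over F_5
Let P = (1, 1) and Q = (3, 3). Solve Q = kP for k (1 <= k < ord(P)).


Enumerate multiples of P until we hit Q = (3, 3):
  1P = (1, 1)
  2P = (2, 2)
  3P = (3, 2)
  4P = (0, 2)
  5P = (0, 3)
  6P = (3, 3)
Match found at i = 6.

k = 6


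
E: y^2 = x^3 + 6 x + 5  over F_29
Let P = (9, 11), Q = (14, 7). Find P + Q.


P != Q, so use the chord formula.
s = (y2 - y1) / (x2 - x1) = (25) / (5) mod 29 = 5
x3 = s^2 - x1 - x2 mod 29 = 5^2 - 9 - 14 = 2
y3 = s (x1 - x3) - y1 mod 29 = 5 * (9 - 2) - 11 = 24

P + Q = (2, 24)


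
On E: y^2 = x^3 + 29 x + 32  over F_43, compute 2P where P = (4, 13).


Doubling: s = (3 x1^2 + a) / (2 y1)
s = (3*4^2 + 29) / (2*13) mod 43 = 41
x3 = s^2 - 2 x1 mod 43 = 41^2 - 2*4 = 39
y3 = s (x1 - x3) - y1 mod 43 = 41 * (4 - 39) - 13 = 14

2P = (39, 14)


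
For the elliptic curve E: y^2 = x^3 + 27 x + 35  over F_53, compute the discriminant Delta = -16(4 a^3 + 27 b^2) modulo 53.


4 a^3 + 27 b^2 = 4*27^3 + 27*35^2 = 78732 + 33075 = 111807
Delta = -16 * (111807) = -1788912
Delta mod 53 = 50

Delta = 50 (mod 53)


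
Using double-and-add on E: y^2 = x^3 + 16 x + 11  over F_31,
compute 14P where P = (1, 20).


k = 14 = 1110_2 (binary, LSB first: 0111)
Double-and-add from P = (1, 20):
  bit 0 = 0: acc unchanged = O
  bit 1 = 1: acc = O + (17, 22) = (17, 22)
  bit 2 = 1: acc = (17, 22) + (2, 12) = (9, 4)
  bit 3 = 1: acc = (9, 4) + (12, 28) = (12, 3)

14P = (12, 3)


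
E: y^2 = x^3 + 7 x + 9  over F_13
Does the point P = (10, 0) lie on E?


Check whether y^2 = x^3 + 7 x + 9 (mod 13) for (x, y) = (10, 0).
LHS: y^2 = 0^2 mod 13 = 0
RHS: x^3 + 7 x + 9 = 10^3 + 7*10 + 9 mod 13 = 0
LHS = RHS

Yes, on the curve


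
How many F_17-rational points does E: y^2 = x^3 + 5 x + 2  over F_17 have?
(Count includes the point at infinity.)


For each x in F_17, count y with y^2 = x^3 + 5 x + 2 mod 17:
  x = 0: RHS = 2, y in [6, 11]  -> 2 point(s)
  x = 1: RHS = 8, y in [5, 12]  -> 2 point(s)
  x = 4: RHS = 1, y in [1, 16]  -> 2 point(s)
  x = 5: RHS = 16, y in [4, 13]  -> 2 point(s)
  x = 10: RHS = 15, y in [7, 10]  -> 2 point(s)
  x = 15: RHS = 1, y in [1, 16]  -> 2 point(s)
  x = 16: RHS = 13, y in [8, 9]  -> 2 point(s)
Affine points: 14. Add the point at infinity: total = 15.

#E(F_17) = 15


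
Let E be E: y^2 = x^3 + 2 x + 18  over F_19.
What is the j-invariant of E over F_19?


Delta = -16(4 a^3 + 27 b^2) mod 19 = 6
-1728 * (4 a)^3 = -1728 * (4*2)^3 mod 19 = 18
j = 18 * 6^(-1) mod 19 = 3

j = 3 (mod 19)


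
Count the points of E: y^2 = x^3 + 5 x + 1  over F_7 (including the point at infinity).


For each x in F_7, count y with y^2 = x^3 + 5 x + 1 mod 7:
  x = 0: RHS = 1, y in [1, 6]  -> 2 point(s)
  x = 1: RHS = 0, y in [0]  -> 1 point(s)
  x = 3: RHS = 1, y in [1, 6]  -> 2 point(s)
  x = 4: RHS = 1, y in [1, 6]  -> 2 point(s)
  x = 5: RHS = 4, y in [2, 5]  -> 2 point(s)
  x = 6: RHS = 2, y in [3, 4]  -> 2 point(s)
Affine points: 11. Add the point at infinity: total = 12.

#E(F_7) = 12


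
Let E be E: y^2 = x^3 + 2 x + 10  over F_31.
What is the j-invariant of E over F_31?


Delta = -16(4 a^3 + 27 b^2) mod 31 = 29
-1728 * (4 a)^3 = -1728 * (4*2)^3 mod 31 = 4
j = 4 * 29^(-1) mod 31 = 29

j = 29 (mod 31)


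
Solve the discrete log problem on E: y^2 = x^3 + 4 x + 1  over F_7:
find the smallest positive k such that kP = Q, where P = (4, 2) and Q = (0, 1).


Enumerate multiples of P until we hit Q = (0, 1):
  1P = (4, 2)
  2P = (0, 1)
Match found at i = 2.

k = 2


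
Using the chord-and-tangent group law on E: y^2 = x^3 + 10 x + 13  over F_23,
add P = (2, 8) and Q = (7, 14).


P != Q, so use the chord formula.
s = (y2 - y1) / (x2 - x1) = (6) / (5) mod 23 = 15
x3 = s^2 - x1 - x2 mod 23 = 15^2 - 2 - 7 = 9
y3 = s (x1 - x3) - y1 mod 23 = 15 * (2 - 9) - 8 = 2

P + Q = (9, 2)


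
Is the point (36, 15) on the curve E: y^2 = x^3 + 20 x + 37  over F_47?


Check whether y^2 = x^3 + 20 x + 37 (mod 47) for (x, y) = (36, 15).
LHS: y^2 = 15^2 mod 47 = 37
RHS: x^3 + 20 x + 37 = 36^3 + 20*36 + 37 mod 47 = 37
LHS = RHS

Yes, on the curve


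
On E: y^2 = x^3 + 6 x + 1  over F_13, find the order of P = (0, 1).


Compute successive multiples of P until we hit O:
  1P = (0, 1)
  2P = (9, 11)
  3P = (7, 10)
  4P = (5, 0)
  5P = (7, 3)
  6P = (9, 2)
  7P = (0, 12)
  8P = O

ord(P) = 8


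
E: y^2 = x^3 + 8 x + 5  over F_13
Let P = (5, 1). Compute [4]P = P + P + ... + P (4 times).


k = 4 = 100_2 (binary, LSB first: 001)
Double-and-add from P = (5, 1):
  bit 0 = 0: acc unchanged = O
  bit 1 = 0: acc unchanged = O
  bit 2 = 1: acc = O + (5, 12) = (5, 12)

4P = (5, 12)


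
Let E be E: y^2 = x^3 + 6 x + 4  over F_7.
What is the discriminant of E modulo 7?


4 a^3 + 27 b^2 = 4*6^3 + 27*4^2 = 864 + 432 = 1296
Delta = -16 * (1296) = -20736
Delta mod 7 = 5

Delta = 5 (mod 7)


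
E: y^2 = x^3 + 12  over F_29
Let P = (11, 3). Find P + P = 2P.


Doubling: s = (3 x1^2 + a) / (2 y1)
s = (3*11^2 + 0) / (2*3) mod 29 = 17
x3 = s^2 - 2 x1 mod 29 = 17^2 - 2*11 = 6
y3 = s (x1 - x3) - y1 mod 29 = 17 * (11 - 6) - 3 = 24

2P = (6, 24)


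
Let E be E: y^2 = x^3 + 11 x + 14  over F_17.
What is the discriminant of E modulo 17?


4 a^3 + 27 b^2 = 4*11^3 + 27*14^2 = 5324 + 5292 = 10616
Delta = -16 * (10616) = -169856
Delta mod 17 = 8

Delta = 8 (mod 17)


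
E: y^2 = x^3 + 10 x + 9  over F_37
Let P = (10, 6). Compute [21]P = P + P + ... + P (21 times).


k = 21 = 10101_2 (binary, LSB first: 10101)
Double-and-add from P = (10, 6):
  bit 0 = 1: acc = O + (10, 6) = (10, 6)
  bit 1 = 0: acc unchanged = (10, 6)
  bit 2 = 1: acc = (10, 6) + (6, 27) = (0, 34)
  bit 3 = 0: acc unchanged = (0, 34)
  bit 4 = 1: acc = (0, 34) + (28, 2) = (2, 0)

21P = (2, 0)


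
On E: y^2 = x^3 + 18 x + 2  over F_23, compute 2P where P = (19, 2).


Doubling: s = (3 x1^2 + a) / (2 y1)
s = (3*19^2 + 18) / (2*2) mod 23 = 5
x3 = s^2 - 2 x1 mod 23 = 5^2 - 2*19 = 10
y3 = s (x1 - x3) - y1 mod 23 = 5 * (19 - 10) - 2 = 20

2P = (10, 20)


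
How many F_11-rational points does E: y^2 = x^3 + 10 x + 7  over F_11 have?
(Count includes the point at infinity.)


For each x in F_11, count y with y^2 = x^3 + 10 x + 7 mod 11:
  x = 3: RHS = 9, y in [3, 8]  -> 2 point(s)
  x = 4: RHS = 1, y in [1, 10]  -> 2 point(s)
  x = 8: RHS = 5, y in [4, 7]  -> 2 point(s)
  x = 9: RHS = 1, y in [1, 10]  -> 2 point(s)
Affine points: 8. Add the point at infinity: total = 9.

#E(F_11) = 9


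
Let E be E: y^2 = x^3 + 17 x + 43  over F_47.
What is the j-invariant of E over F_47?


Delta = -16(4 a^3 + 27 b^2) mod 47 = 42
-1728 * (4 a)^3 = -1728 * (4*17)^3 mod 47 = 22
j = 22 * 42^(-1) mod 47 = 5

j = 5 (mod 47)


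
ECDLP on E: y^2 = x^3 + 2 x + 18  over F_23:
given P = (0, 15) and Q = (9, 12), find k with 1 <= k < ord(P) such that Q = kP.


Enumerate multiples of P until we hit Q = (9, 12):
  1P = (0, 15)
  2P = (9, 12)
Match found at i = 2.

k = 2


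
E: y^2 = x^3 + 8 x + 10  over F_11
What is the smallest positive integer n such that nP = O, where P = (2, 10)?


Compute successive multiples of P until we hit O:
  1P = (2, 10)
  2P = (8, 6)
  3P = (10, 10)
  4P = (10, 1)
  5P = (8, 5)
  6P = (2, 1)
  7P = O

ord(P) = 7


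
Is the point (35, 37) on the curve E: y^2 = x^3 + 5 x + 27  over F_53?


Check whether y^2 = x^3 + 5 x + 27 (mod 53) for (x, y) = (35, 37).
LHS: y^2 = 37^2 mod 53 = 44
RHS: x^3 + 5 x + 27 = 35^3 + 5*35 + 27 mod 53 = 41
LHS != RHS

No, not on the curve


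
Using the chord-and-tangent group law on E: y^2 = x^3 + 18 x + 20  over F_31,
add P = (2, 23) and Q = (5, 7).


P != Q, so use the chord formula.
s = (y2 - y1) / (x2 - x1) = (15) / (3) mod 31 = 5
x3 = s^2 - x1 - x2 mod 31 = 5^2 - 2 - 5 = 18
y3 = s (x1 - x3) - y1 mod 31 = 5 * (2 - 18) - 23 = 21

P + Q = (18, 21)


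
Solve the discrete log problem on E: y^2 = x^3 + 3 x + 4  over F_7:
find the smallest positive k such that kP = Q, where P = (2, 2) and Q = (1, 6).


Enumerate multiples of P until we hit Q = (1, 6):
  1P = (2, 2)
  2P = (0, 2)
  3P = (5, 5)
  4P = (1, 6)
Match found at i = 4.

k = 4


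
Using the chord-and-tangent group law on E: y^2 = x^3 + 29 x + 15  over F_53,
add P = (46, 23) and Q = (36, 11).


P != Q, so use the chord formula.
s = (y2 - y1) / (x2 - x1) = (41) / (43) mod 53 = 33
x3 = s^2 - x1 - x2 mod 53 = 33^2 - 46 - 36 = 0
y3 = s (x1 - x3) - y1 mod 53 = 33 * (46 - 0) - 23 = 11

P + Q = (0, 11)


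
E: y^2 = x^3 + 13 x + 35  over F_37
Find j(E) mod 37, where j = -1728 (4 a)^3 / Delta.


Delta = -16(4 a^3 + 27 b^2) mod 37 = 3
-1728 * (4 a)^3 = -1728 * (4*13)^3 mod 37 = 14
j = 14 * 3^(-1) mod 37 = 17

j = 17 (mod 37)


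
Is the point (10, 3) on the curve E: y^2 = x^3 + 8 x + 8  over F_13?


Check whether y^2 = x^3 + 8 x + 8 (mod 13) for (x, y) = (10, 3).
LHS: y^2 = 3^2 mod 13 = 9
RHS: x^3 + 8 x + 8 = 10^3 + 8*10 + 8 mod 13 = 9
LHS = RHS

Yes, on the curve


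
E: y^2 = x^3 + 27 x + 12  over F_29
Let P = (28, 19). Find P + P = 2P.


Doubling: s = (3 x1^2 + a) / (2 y1)
s = (3*28^2 + 27) / (2*19) mod 29 = 13
x3 = s^2 - 2 x1 mod 29 = 13^2 - 2*28 = 26
y3 = s (x1 - x3) - y1 mod 29 = 13 * (28 - 26) - 19 = 7

2P = (26, 7)


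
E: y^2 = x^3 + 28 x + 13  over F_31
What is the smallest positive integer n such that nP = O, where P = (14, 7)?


Compute successive multiples of P until we hit O:
  1P = (14, 7)
  2P = (17, 16)
  3P = (9, 8)
  4P = (13, 30)
  5P = (6, 26)
  6P = (21, 29)
  7P = (16, 0)
  8P = (21, 2)
  ... (continuing to 14P)
  14P = O

ord(P) = 14


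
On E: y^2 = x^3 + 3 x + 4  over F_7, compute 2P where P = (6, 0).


k = 2 = 10_2 (binary, LSB first: 01)
Double-and-add from P = (6, 0):
  bit 0 = 0: acc unchanged = O
  bit 1 = 1: acc = O + O = O

2P = O


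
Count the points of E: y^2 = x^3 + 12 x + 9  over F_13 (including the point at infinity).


For each x in F_13, count y with y^2 = x^3 + 12 x + 9 mod 13:
  x = 0: RHS = 9, y in [3, 10]  -> 2 point(s)
  x = 1: RHS = 9, y in [3, 10]  -> 2 point(s)
  x = 4: RHS = 4, y in [2, 11]  -> 2 point(s)
  x = 5: RHS = 12, y in [5, 8]  -> 2 point(s)
  x = 9: RHS = 1, y in [1, 12]  -> 2 point(s)
  x = 11: RHS = 3, y in [4, 9]  -> 2 point(s)
  x = 12: RHS = 9, y in [3, 10]  -> 2 point(s)
Affine points: 14. Add the point at infinity: total = 15.

#E(F_13) = 15


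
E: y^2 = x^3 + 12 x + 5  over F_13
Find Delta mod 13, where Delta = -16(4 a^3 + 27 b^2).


4 a^3 + 27 b^2 = 4*12^3 + 27*5^2 = 6912 + 675 = 7587
Delta = -16 * (7587) = -121392
Delta mod 13 = 2

Delta = 2 (mod 13)


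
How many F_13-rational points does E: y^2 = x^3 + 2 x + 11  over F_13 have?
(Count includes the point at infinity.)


For each x in F_13, count y with y^2 = x^3 + 2 x + 11 mod 13:
  x = 1: RHS = 1, y in [1, 12]  -> 2 point(s)
  x = 2: RHS = 10, y in [6, 7]  -> 2 point(s)
  x = 5: RHS = 3, y in [4, 9]  -> 2 point(s)
  x = 7: RHS = 4, y in [2, 11]  -> 2 point(s)
  x = 9: RHS = 4, y in [2, 11]  -> 2 point(s)
  x = 10: RHS = 4, y in [2, 11]  -> 2 point(s)
  x = 11: RHS = 12, y in [5, 8]  -> 2 point(s)
Affine points: 14. Add the point at infinity: total = 15.

#E(F_13) = 15


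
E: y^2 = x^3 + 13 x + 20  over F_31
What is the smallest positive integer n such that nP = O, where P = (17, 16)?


Compute successive multiples of P until we hit O:
  1P = (17, 16)
  2P = (17, 15)
  3P = O

ord(P) = 3


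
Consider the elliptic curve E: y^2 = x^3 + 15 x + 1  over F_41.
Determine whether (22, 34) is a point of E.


Check whether y^2 = x^3 + 15 x + 1 (mod 41) for (x, y) = (22, 34).
LHS: y^2 = 34^2 mod 41 = 8
RHS: x^3 + 15 x + 1 = 22^3 + 15*22 + 1 mod 41 = 32
LHS != RHS

No, not on the curve


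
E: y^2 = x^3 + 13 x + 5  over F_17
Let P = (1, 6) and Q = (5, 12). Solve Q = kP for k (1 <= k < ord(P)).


Enumerate multiples of P until we hit Q = (5, 12):
  1P = (1, 6)
  2P = (13, 12)
  3P = (16, 12)
  4P = (9, 1)
  5P = (5, 5)
  6P = (10, 9)
  7P = (8, 3)
  8P = (12, 6)
  9P = (4, 11)
  10P = (11, 0)
  11P = (4, 6)
  12P = (12, 11)
  13P = (8, 14)
  14P = (10, 8)
  15P = (5, 12)
Match found at i = 15.

k = 15


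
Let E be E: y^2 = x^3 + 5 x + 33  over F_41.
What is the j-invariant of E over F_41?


Delta = -16(4 a^3 + 27 b^2) mod 41 = 22
-1728 * (4 a)^3 = -1728 * (4*5)^3 mod 41 = 11
j = 11 * 22^(-1) mod 41 = 21

j = 21 (mod 41)


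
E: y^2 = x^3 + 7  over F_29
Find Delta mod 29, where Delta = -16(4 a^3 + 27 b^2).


4 a^3 + 27 b^2 = 4*0^3 + 27*7^2 = 0 + 1323 = 1323
Delta = -16 * (1323) = -21168
Delta mod 29 = 2

Delta = 2 (mod 29)


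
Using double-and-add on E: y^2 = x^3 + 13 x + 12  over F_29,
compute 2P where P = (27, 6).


k = 2 = 10_2 (binary, LSB first: 01)
Double-and-add from P = (27, 6):
  bit 0 = 0: acc unchanged = O
  bit 1 = 1: acc = O + (17, 10) = (17, 10)

2P = (17, 10)


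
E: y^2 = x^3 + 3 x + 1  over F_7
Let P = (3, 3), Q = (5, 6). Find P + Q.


P != Q, so use the chord formula.
s = (y2 - y1) / (x2 - x1) = (3) / (2) mod 7 = 5
x3 = s^2 - x1 - x2 mod 7 = 5^2 - 3 - 5 = 3
y3 = s (x1 - x3) - y1 mod 7 = 5 * (3 - 3) - 3 = 4

P + Q = (3, 4)


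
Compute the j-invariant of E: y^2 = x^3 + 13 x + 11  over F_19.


Delta = -16(4 a^3 + 27 b^2) mod 19 = 8
-1728 * (4 a)^3 = -1728 * (4*13)^3 mod 19 = 8
j = 8 * 8^(-1) mod 19 = 1

j = 1 (mod 19)


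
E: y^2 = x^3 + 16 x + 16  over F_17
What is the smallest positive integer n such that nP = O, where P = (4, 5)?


Compute successive multiples of P until we hit O:
  1P = (4, 5)
  2P = (1, 4)
  3P = (14, 3)
  4P = (14, 14)
  5P = (1, 13)
  6P = (4, 12)
  7P = O

ord(P) = 7


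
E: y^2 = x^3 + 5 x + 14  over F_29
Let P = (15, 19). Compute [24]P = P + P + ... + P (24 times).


k = 24 = 11000_2 (binary, LSB first: 00011)
Double-and-add from P = (15, 19):
  bit 0 = 0: acc unchanged = O
  bit 1 = 0: acc unchanged = O
  bit 2 = 0: acc unchanged = O
  bit 3 = 1: acc = O + (18, 22) = (18, 22)
  bit 4 = 1: acc = (18, 22) + (27, 24) = (22, 19)

24P = (22, 19)


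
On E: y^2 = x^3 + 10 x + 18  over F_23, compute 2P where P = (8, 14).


Doubling: s = (3 x1^2 + a) / (2 y1)
s = (3*8^2 + 10) / (2*14) mod 23 = 22
x3 = s^2 - 2 x1 mod 23 = 22^2 - 2*8 = 8
y3 = s (x1 - x3) - y1 mod 23 = 22 * (8 - 8) - 14 = 9

2P = (8, 9)


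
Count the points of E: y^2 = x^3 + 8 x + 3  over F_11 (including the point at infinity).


For each x in F_11, count y with y^2 = x^3 + 8 x + 3 mod 11:
  x = 0: RHS = 3, y in [5, 6]  -> 2 point(s)
  x = 1: RHS = 1, y in [1, 10]  -> 2 point(s)
  x = 2: RHS = 5, y in [4, 7]  -> 2 point(s)
  x = 4: RHS = 0, y in [0]  -> 1 point(s)
  x = 5: RHS = 3, y in [5, 6]  -> 2 point(s)
  x = 6: RHS = 3, y in [5, 6]  -> 2 point(s)
  x = 9: RHS = 1, y in [1, 10]  -> 2 point(s)
  x = 10: RHS = 5, y in [4, 7]  -> 2 point(s)
Affine points: 15. Add the point at infinity: total = 16.

#E(F_11) = 16


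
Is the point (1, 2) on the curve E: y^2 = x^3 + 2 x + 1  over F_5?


Check whether y^2 = x^3 + 2 x + 1 (mod 5) for (x, y) = (1, 2).
LHS: y^2 = 2^2 mod 5 = 4
RHS: x^3 + 2 x + 1 = 1^3 + 2*1 + 1 mod 5 = 4
LHS = RHS

Yes, on the curve


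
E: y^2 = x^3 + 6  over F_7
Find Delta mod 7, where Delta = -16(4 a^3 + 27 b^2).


4 a^3 + 27 b^2 = 4*0^3 + 27*6^2 = 0 + 972 = 972
Delta = -16 * (972) = -15552
Delta mod 7 = 2

Delta = 2 (mod 7)


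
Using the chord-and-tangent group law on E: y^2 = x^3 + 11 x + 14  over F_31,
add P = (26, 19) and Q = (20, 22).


P != Q, so use the chord formula.
s = (y2 - y1) / (x2 - x1) = (3) / (25) mod 31 = 15
x3 = s^2 - x1 - x2 mod 31 = 15^2 - 26 - 20 = 24
y3 = s (x1 - x3) - y1 mod 31 = 15 * (26 - 24) - 19 = 11

P + Q = (24, 11)


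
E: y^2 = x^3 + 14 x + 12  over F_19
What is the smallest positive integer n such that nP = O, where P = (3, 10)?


Compute successive multiples of P until we hit O:
  1P = (3, 10)
  2P = (3, 9)
  3P = O

ord(P) = 3


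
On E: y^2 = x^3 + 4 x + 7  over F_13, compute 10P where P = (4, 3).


k = 10 = 1010_2 (binary, LSB first: 0101)
Double-and-add from P = (4, 3):
  bit 0 = 0: acc unchanged = O
  bit 1 = 1: acc = O + (5, 10) = (5, 10)
  bit 2 = 0: acc unchanged = (5, 10)
  bit 3 = 1: acc = (5, 10) + (2, 7) = (7, 1)

10P = (7, 1)


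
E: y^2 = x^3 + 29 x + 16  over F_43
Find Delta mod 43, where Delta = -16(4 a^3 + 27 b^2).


4 a^3 + 27 b^2 = 4*29^3 + 27*16^2 = 97556 + 6912 = 104468
Delta = -16 * (104468) = -1671488
Delta mod 43 = 8

Delta = 8 (mod 43)


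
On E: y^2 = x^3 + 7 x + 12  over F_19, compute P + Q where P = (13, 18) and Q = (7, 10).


P != Q, so use the chord formula.
s = (y2 - y1) / (x2 - x1) = (11) / (13) mod 19 = 14
x3 = s^2 - x1 - x2 mod 19 = 14^2 - 13 - 7 = 5
y3 = s (x1 - x3) - y1 mod 19 = 14 * (13 - 5) - 18 = 18

P + Q = (5, 18)


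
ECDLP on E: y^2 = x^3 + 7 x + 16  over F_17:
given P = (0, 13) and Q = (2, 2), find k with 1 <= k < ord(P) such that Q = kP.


Enumerate multiples of P until we hit Q = (2, 2):
  1P = (0, 13)
  2P = (9, 14)
  3P = (12, 14)
  4P = (3, 8)
  5P = (13, 3)
  6P = (6, 6)
  7P = (10, 10)
  8P = (11, 9)
  9P = (14, 6)
  10P = (16, 12)
  11P = (2, 2)
Match found at i = 11.

k = 11


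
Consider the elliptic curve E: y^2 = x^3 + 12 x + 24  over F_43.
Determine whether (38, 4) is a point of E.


Check whether y^2 = x^3 + 12 x + 24 (mod 43) for (x, y) = (38, 4).
LHS: y^2 = 4^2 mod 43 = 16
RHS: x^3 + 12 x + 24 = 38^3 + 12*38 + 24 mod 43 = 11
LHS != RHS

No, not on the curve


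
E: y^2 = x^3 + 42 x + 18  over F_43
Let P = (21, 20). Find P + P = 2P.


Doubling: s = (3 x1^2 + a) / (2 y1)
s = (3*21^2 + 42) / (2*20) mod 43 = 18
x3 = s^2 - 2 x1 mod 43 = 18^2 - 2*21 = 24
y3 = s (x1 - x3) - y1 mod 43 = 18 * (21 - 24) - 20 = 12

2P = (24, 12)


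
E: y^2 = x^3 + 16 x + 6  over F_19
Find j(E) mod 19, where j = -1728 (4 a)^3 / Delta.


Delta = -16(4 a^3 + 27 b^2) mod 19 = 8
-1728 * (4 a)^3 = -1728 * (4*16)^3 mod 19 = 1
j = 1 * 8^(-1) mod 19 = 12

j = 12 (mod 19)


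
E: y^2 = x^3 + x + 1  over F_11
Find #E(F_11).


For each x in F_11, count y with y^2 = x^3 + 1 x + 1 mod 11:
  x = 0: RHS = 1, y in [1, 10]  -> 2 point(s)
  x = 1: RHS = 3, y in [5, 6]  -> 2 point(s)
  x = 2: RHS = 0, y in [0]  -> 1 point(s)
  x = 3: RHS = 9, y in [3, 8]  -> 2 point(s)
  x = 4: RHS = 3, y in [5, 6]  -> 2 point(s)
  x = 6: RHS = 3, y in [5, 6]  -> 2 point(s)
  x = 8: RHS = 4, y in [2, 9]  -> 2 point(s)
Affine points: 13. Add the point at infinity: total = 14.

#E(F_11) = 14


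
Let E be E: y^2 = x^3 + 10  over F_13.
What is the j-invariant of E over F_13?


Delta = -16(4 a^3 + 27 b^2) mod 13 = 12
-1728 * (4 a)^3 = -1728 * (4*0)^3 mod 13 = 0
j = 0 * 12^(-1) mod 13 = 0

j = 0 (mod 13)


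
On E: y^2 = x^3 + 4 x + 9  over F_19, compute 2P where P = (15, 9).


Doubling: s = (3 x1^2 + a) / (2 y1)
s = (3*15^2 + 4) / (2*9) mod 19 = 5
x3 = s^2 - 2 x1 mod 19 = 5^2 - 2*15 = 14
y3 = s (x1 - x3) - y1 mod 19 = 5 * (15 - 14) - 9 = 15

2P = (14, 15)


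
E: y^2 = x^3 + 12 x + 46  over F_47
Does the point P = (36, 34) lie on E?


Check whether y^2 = x^3 + 12 x + 46 (mod 47) for (x, y) = (36, 34).
LHS: y^2 = 34^2 mod 47 = 28
RHS: x^3 + 12 x + 46 = 36^3 + 12*36 + 46 mod 47 = 40
LHS != RHS

No, not on the curve


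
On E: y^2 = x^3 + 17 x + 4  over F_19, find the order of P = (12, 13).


Compute successive multiples of P until we hit O:
  1P = (12, 13)
  2P = (15, 9)
  3P = (17, 0)
  4P = (15, 10)
  5P = (12, 6)
  6P = O

ord(P) = 6


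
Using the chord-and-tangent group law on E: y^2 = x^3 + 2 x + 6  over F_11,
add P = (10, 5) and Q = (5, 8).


P != Q, so use the chord formula.
s = (y2 - y1) / (x2 - x1) = (3) / (6) mod 11 = 6
x3 = s^2 - x1 - x2 mod 11 = 6^2 - 10 - 5 = 10
y3 = s (x1 - x3) - y1 mod 11 = 6 * (10 - 10) - 5 = 6

P + Q = (10, 6)


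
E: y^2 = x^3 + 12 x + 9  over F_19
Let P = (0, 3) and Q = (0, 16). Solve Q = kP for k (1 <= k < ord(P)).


Enumerate multiples of P until we hit Q = (0, 16):
  1P = (0, 3)
  2P = (4, 8)
  3P = (13, 14)
  4P = (12, 0)
  5P = (13, 5)
  6P = (4, 11)
  7P = (0, 16)
Match found at i = 7.

k = 7


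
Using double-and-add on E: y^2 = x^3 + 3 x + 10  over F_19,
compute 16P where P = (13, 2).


k = 16 = 10000_2 (binary, LSB first: 00001)
Double-and-add from P = (13, 2):
  bit 0 = 0: acc unchanged = O
  bit 1 = 0: acc unchanged = O
  bit 2 = 0: acc unchanged = O
  bit 3 = 0: acc unchanged = O
  bit 4 = 1: acc = O + (13, 17) = (13, 17)

16P = (13, 17)


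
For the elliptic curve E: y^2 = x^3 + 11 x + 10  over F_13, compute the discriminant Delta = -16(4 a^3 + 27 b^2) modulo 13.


4 a^3 + 27 b^2 = 4*11^3 + 27*10^2 = 5324 + 2700 = 8024
Delta = -16 * (8024) = -128384
Delta mod 13 = 4

Delta = 4 (mod 13)


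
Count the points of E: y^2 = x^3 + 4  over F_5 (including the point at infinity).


For each x in F_5, count y with y^2 = x^3 + 0 x + 4 mod 5:
  x = 0: RHS = 4, y in [2, 3]  -> 2 point(s)
  x = 1: RHS = 0, y in [0]  -> 1 point(s)
  x = 3: RHS = 1, y in [1, 4]  -> 2 point(s)
Affine points: 5. Add the point at infinity: total = 6.

#E(F_5) = 6


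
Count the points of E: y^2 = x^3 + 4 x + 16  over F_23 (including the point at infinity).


For each x in F_23, count y with y^2 = x^3 + 4 x + 16 mod 23:
  x = 0: RHS = 16, y in [4, 19]  -> 2 point(s)
  x = 2: RHS = 9, y in [3, 20]  -> 2 point(s)
  x = 3: RHS = 9, y in [3, 20]  -> 2 point(s)
  x = 4: RHS = 4, y in [2, 21]  -> 2 point(s)
  x = 5: RHS = 0, y in [0]  -> 1 point(s)
  x = 6: RHS = 3, y in [7, 16]  -> 2 point(s)
  x = 8: RHS = 8, y in [10, 13]  -> 2 point(s)
  x = 15: RHS = 1, y in [1, 22]  -> 2 point(s)
  x = 16: RHS = 13, y in [6, 17]  -> 2 point(s)
  x = 17: RHS = 6, y in [11, 12]  -> 2 point(s)
  x = 18: RHS = 9, y in [3, 20]  -> 2 point(s)
  x = 20: RHS = 0, y in [0]  -> 1 point(s)
  x = 21: RHS = 0, y in [0]  -> 1 point(s)
Affine points: 23. Add the point at infinity: total = 24.

#E(F_23) = 24


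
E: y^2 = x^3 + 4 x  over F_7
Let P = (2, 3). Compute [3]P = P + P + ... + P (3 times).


k = 3 = 11_2 (binary, LSB first: 11)
Double-and-add from P = (2, 3):
  bit 0 = 1: acc = O + (2, 3) = (2, 3)
  bit 1 = 1: acc = (2, 3) + (0, 0) = (2, 4)

3P = (2, 4)


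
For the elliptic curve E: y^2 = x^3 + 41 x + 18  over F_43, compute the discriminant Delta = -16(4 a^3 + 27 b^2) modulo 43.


4 a^3 + 27 b^2 = 4*41^3 + 27*18^2 = 275684 + 8748 = 284432
Delta = -16 * (284432) = -4550912
Delta mod 43 = 36

Delta = 36 (mod 43)
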